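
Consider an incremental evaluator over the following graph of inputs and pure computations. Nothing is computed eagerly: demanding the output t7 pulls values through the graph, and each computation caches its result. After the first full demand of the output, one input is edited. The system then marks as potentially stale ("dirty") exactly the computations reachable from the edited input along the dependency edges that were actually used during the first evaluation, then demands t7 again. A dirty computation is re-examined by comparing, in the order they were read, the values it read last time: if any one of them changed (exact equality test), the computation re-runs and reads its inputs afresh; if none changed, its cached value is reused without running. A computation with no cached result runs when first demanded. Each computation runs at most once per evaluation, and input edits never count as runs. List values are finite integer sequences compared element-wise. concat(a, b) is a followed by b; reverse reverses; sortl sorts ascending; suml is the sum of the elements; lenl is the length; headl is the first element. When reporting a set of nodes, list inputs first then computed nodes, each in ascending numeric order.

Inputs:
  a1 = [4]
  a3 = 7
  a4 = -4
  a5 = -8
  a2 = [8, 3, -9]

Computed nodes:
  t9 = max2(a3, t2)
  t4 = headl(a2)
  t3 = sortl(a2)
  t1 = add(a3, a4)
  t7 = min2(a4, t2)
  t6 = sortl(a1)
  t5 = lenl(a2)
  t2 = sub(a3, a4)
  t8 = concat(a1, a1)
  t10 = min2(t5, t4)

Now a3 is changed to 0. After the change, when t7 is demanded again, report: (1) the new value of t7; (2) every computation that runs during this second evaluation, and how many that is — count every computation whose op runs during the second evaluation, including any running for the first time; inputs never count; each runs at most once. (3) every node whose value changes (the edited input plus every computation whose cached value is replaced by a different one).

Initial pass — values computed on the first demand:
  t2 = sub(7, -4) = 11
  t7 = min2(-4, 11) = -4

Second demand — change propagation:
  t2: re-runs because a3 7->0; new result 4.
  t7: re-runs because t2 11->4; new result -4 (unchanged).

t7 now evaluates to -4.
Run set: t2, t7 (2 run).
Changed values: a3, t2.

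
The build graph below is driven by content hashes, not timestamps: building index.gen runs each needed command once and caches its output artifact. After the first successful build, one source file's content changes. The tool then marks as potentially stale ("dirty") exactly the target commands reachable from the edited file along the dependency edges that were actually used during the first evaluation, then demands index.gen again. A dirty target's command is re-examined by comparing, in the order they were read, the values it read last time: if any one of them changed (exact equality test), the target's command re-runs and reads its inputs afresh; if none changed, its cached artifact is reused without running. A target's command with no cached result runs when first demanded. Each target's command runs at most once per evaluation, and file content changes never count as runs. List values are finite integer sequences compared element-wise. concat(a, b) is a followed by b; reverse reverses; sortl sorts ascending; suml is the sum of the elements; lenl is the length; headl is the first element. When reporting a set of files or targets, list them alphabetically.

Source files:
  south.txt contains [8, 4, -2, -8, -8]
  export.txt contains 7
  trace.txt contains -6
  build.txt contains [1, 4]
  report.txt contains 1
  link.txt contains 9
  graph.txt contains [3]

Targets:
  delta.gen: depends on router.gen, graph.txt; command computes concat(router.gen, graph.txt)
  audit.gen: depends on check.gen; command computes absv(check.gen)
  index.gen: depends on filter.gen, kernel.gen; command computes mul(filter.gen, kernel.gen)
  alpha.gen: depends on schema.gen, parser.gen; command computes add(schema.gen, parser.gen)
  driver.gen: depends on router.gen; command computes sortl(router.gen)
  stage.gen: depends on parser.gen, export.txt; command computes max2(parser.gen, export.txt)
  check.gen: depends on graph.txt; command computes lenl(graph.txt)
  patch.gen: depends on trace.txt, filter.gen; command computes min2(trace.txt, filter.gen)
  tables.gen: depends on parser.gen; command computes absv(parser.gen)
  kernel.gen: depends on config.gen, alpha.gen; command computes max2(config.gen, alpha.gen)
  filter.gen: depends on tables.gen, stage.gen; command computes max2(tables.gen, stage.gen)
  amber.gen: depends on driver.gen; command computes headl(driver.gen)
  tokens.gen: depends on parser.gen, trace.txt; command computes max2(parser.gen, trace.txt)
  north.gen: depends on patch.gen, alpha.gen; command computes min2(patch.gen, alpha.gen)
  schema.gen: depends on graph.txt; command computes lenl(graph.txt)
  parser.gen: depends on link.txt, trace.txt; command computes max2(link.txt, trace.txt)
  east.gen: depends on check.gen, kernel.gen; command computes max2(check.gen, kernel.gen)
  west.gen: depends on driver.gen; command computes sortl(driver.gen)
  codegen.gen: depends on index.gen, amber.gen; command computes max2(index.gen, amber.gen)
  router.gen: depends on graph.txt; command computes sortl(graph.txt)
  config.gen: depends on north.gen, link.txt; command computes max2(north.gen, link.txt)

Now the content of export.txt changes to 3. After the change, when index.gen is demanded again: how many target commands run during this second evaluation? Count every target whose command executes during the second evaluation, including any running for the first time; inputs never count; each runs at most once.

Run set: stage.gen (1 run).
The important point: stage.gen recomputes to an identical value, and the output ends up unchanged.

Initial pass — values computed on the first demand:
  parser.gen = max2(9, -6) = 9
  schema.gen = lenl([3]) = 1
  alpha.gen = add(1, 9) = 10
  stage.gen = max2(9, 7) = 9
  tables.gen = absv(9) = 9
  filter.gen = max2(9, 9) = 9
  patch.gen = min2(-6, 9) = -6
  north.gen = min2(-6, 10) = -6
  config.gen = max2(-6, 9) = 9
  kernel.gen = max2(9, 10) = 10
  index.gen = mul(9, 10) = 90

Second demand — change propagation:
  stage.gen: re-runs because export.txt 7->3; new result 9 (unchanged).
  filter.gen: re-examined; everything it read last time is the same (tables.gen unchanged, stage.gen unchanged) — cache 9 kept, no run.
  patch.gen: re-examined; everything it read last time is the same (trace.txt unchanged, filter.gen unchanged) — cache -6 kept, no run.
  north.gen: re-examined; everything it read last time is the same (patch.gen unchanged, alpha.gen unchanged) — cache -6 kept, no run.
  config.gen: re-examined; everything it read last time is the same (north.gen unchanged, link.txt unchanged) — cache 9 kept, no run.
  kernel.gen: re-examined; everything it read last time is the same (config.gen unchanged, alpha.gen unchanged) — cache 10 kept, no run.
  index.gen: re-examined; everything it read last time is the same (filter.gen unchanged, kernel.gen unchanged) — cache 90 kept, no run.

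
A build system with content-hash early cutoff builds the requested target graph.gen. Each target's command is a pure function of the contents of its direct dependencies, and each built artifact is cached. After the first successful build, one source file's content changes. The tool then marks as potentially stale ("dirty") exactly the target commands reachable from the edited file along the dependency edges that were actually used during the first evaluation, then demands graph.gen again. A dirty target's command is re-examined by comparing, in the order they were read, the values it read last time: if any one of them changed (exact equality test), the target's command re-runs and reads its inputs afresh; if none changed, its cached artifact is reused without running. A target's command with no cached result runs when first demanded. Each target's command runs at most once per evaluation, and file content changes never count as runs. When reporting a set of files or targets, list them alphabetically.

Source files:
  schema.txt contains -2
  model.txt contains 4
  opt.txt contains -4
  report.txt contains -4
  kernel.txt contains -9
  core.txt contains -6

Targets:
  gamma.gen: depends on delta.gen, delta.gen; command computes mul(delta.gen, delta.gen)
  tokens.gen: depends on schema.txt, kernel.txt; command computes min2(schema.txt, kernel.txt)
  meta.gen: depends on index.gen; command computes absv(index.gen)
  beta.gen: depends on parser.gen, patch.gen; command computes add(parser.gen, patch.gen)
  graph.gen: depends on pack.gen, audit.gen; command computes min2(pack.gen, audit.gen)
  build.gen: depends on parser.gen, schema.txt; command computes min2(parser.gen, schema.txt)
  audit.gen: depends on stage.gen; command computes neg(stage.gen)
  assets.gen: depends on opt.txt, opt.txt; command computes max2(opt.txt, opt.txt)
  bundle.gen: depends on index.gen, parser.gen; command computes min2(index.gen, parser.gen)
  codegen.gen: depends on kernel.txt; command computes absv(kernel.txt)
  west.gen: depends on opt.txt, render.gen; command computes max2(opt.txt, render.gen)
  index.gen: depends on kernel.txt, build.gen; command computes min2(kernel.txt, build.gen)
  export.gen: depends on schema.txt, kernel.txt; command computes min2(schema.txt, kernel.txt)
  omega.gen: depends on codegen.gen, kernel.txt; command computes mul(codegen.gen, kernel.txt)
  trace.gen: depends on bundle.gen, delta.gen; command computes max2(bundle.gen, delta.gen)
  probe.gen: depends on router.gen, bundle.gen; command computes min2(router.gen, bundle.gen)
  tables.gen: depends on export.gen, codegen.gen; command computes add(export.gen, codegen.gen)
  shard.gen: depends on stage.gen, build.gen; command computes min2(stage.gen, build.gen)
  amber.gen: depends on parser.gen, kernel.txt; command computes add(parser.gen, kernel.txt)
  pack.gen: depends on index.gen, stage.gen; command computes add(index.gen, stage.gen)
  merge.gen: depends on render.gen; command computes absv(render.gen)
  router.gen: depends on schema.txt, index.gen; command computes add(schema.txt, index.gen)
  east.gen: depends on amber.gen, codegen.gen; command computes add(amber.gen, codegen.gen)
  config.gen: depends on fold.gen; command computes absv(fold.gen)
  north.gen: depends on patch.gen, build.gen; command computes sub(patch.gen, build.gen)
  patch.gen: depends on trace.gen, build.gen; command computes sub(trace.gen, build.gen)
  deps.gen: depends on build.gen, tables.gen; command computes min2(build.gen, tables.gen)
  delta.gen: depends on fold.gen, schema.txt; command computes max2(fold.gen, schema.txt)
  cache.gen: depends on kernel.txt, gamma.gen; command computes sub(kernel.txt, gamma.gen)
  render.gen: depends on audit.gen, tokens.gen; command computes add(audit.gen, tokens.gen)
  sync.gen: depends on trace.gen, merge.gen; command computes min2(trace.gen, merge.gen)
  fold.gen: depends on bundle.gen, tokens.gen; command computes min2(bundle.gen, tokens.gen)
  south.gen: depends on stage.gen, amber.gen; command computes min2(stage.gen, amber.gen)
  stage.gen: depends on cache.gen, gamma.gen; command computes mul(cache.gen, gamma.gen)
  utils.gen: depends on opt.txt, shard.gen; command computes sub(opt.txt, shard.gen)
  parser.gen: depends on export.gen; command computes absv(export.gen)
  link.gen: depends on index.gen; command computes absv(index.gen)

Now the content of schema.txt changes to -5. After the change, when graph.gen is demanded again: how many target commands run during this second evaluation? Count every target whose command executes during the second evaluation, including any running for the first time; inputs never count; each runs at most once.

Target commands that run: audit.gen, build.gen, cache.gen, delta.gen, export.gen, gamma.gen, graph.gen, index.gen, pack.gen, stage.gen, tokens.gen — 11 in total.
Key observation: the cutoff stops propagation at parser.gen — its inputs' values are unchanged, so it reuses its cache.

First evaluation (everything demanded from the output):
  export.gen = min2(-2, -9) = -9
  parser.gen = absv(-9) = 9
  build.gen = min2(9, -2) = -2
  index.gen = min2(-9, -2) = -9
  bundle.gen = min2(-9, 9) = -9
  tokens.gen = min2(-2, -9) = -9
  fold.gen = min2(-9, -9) = -9
  delta.gen = max2(-9, -2) = -2
  gamma.gen = mul(-2, -2) = 4
  cache.gen = sub(-9, 4) = -13
  stage.gen = mul(-13, 4) = -52
  audit.gen = neg(-52) = 52
  pack.gen = add(-9, -52) = -61
  graph.gen = min2(-61, 52) = -61

Propagation after the edit:
  export.gen: runs — schema.txt -2->-5; result -9 (same value as before).
  parser.gen: checked — values it read are unchanged (export.gen unchanged); reused cached 9 without running.
  build.gen: runs — schema.txt -2->-5; result -5.
  index.gen: runs — build.gen -2->-5; result -9 (same value as before).
  bundle.gen: checked — values it read are unchanged (index.gen unchanged, parser.gen unchanged); reused cached -9 without running.
  tokens.gen: runs — schema.txt -2->-5; result -9 (same value as before).
  fold.gen: checked — values it read are unchanged (bundle.gen unchanged, tokens.gen unchanged); reused cached -9 without running.
  delta.gen: runs — schema.txt -2->-5; result -5.
  gamma.gen: runs — delta.gen -2->-5; delta.gen -2->-5; result 25.
  cache.gen: runs — gamma.gen 4->25; result -34.
  stage.gen: runs — cache.gen -13->-34; gamma.gen 4->25; result -850.
  audit.gen: runs — stage.gen -52->-850; result 850.
  pack.gen: runs — stage.gen -52->-850; result -859.
  graph.gen: runs — pack.gen -61->-859; audit.gen 52->850; result -859.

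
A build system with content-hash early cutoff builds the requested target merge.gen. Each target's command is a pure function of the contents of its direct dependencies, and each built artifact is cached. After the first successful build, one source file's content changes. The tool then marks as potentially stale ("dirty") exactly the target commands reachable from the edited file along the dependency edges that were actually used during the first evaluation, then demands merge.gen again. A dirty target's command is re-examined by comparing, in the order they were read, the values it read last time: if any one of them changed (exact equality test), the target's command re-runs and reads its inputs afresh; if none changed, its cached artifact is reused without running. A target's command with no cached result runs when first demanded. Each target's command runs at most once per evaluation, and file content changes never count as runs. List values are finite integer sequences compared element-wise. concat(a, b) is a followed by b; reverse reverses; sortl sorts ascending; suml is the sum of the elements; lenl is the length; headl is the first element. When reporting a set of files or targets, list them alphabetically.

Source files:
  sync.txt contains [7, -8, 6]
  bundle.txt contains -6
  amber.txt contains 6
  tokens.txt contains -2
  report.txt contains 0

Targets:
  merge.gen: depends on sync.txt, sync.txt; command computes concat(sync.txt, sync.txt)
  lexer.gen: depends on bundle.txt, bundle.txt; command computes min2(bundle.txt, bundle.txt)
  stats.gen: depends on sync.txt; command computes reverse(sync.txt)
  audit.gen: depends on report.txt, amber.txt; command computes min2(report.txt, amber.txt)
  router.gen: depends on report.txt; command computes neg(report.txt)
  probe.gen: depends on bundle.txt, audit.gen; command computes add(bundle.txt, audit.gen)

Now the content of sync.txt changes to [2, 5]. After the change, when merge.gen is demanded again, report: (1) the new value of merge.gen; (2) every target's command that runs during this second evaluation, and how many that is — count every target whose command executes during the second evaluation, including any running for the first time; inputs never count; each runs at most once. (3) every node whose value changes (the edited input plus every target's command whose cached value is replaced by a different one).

New value of merge.gen: [2, 5, 2, 5].
Target commands that run: merge.gen — 1 in total.
Values that change: merge.gen, sync.txt.

First evaluation (everything demanded from the output):
  merge.gen = concat([7, -8, 6], [7, -8, 6]) = [7, -8, 6, 7, -8, 6]

Propagation after the edit:
  merge.gen: runs — sync.txt [7, -8, 6]->[2, 5]; sync.txt [7, -8, 6]->[2, 5]; result [2, 5, 2, 5].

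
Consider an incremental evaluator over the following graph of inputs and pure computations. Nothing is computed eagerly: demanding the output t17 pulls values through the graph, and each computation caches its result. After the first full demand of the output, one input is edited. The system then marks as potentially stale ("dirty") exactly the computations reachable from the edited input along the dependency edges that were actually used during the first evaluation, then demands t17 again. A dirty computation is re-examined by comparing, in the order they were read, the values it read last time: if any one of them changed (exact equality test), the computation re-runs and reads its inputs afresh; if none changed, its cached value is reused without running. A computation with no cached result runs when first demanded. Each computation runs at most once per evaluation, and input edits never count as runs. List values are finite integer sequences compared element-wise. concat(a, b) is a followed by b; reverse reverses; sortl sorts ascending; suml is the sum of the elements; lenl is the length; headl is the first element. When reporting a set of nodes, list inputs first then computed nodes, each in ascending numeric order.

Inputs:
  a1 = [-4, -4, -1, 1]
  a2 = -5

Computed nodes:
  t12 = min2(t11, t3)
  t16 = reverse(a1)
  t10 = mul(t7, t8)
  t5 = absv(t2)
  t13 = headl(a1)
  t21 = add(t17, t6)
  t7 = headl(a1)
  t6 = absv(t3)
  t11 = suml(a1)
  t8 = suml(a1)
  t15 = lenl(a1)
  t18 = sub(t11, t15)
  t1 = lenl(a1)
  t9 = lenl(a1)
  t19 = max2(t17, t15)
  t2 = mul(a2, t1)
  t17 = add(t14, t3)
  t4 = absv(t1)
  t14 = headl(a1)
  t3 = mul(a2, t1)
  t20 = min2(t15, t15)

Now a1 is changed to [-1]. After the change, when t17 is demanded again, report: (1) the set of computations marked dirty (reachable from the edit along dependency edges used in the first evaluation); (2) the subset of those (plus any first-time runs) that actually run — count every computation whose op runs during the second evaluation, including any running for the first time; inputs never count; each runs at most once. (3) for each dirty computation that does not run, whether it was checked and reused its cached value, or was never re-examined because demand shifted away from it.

Dirty set: t1, t3, t14, t17.
Run set: t1, t3, t14, t17 (4 run).
All dirty computations ended up running.

Initial pass — values computed on the first demand:
  t1 = lenl([-4, -4, -1, 1]) = 4
  t3 = mul(-5, 4) = -20
  t14 = headl([-4, -4, -1, 1]) = -4
  t17 = add(-4, -20) = -24

Second demand — change propagation:
  t1: re-runs because a1 [-4, -4, -1, 1]->[-1]; new result 1.
  t3: re-runs because t1 4->1; new result -5.
  t14: re-runs because a1 [-4, -4, -1, 1]->[-1]; new result -1.
  t17: re-runs because t14 -4->-1; t3 -20->-5; new result -6.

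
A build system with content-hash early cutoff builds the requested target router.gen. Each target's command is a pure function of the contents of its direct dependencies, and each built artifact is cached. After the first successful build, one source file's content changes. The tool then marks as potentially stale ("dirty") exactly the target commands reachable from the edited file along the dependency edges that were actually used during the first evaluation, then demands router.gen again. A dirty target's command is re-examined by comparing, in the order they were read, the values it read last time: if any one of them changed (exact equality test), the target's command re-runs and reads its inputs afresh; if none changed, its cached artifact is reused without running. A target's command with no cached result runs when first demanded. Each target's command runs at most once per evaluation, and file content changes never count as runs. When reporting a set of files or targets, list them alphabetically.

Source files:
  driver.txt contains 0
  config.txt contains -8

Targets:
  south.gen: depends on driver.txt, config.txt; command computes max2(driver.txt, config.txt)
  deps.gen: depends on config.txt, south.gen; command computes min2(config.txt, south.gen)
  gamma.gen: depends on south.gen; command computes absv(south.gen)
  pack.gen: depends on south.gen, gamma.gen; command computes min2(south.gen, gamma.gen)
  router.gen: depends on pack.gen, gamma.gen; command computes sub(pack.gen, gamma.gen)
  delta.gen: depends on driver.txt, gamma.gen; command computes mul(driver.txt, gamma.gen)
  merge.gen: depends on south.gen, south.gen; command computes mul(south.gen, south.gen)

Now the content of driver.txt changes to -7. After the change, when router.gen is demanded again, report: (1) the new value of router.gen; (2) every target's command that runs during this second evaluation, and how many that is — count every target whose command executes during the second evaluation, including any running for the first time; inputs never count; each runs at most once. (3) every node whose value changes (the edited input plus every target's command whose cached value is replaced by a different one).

New value of router.gen: -14.
Target commands that run: gamma.gen, pack.gen, router.gen, south.gen — 4 in total.
Values that change: driver.txt, gamma.gen, pack.gen, router.gen, south.gen.

First evaluation (everything demanded from the output):
  south.gen = max2(0, -8) = 0
  gamma.gen = absv(0) = 0
  pack.gen = min2(0, 0) = 0
  router.gen = sub(0, 0) = 0

Propagation after the edit:
  south.gen: runs — driver.txt 0->-7; result -7.
  gamma.gen: runs — south.gen 0->-7; result 7.
  pack.gen: runs — south.gen 0->-7; gamma.gen 0->7; result -7.
  router.gen: runs — pack.gen 0->-7; gamma.gen 0->7; result -14.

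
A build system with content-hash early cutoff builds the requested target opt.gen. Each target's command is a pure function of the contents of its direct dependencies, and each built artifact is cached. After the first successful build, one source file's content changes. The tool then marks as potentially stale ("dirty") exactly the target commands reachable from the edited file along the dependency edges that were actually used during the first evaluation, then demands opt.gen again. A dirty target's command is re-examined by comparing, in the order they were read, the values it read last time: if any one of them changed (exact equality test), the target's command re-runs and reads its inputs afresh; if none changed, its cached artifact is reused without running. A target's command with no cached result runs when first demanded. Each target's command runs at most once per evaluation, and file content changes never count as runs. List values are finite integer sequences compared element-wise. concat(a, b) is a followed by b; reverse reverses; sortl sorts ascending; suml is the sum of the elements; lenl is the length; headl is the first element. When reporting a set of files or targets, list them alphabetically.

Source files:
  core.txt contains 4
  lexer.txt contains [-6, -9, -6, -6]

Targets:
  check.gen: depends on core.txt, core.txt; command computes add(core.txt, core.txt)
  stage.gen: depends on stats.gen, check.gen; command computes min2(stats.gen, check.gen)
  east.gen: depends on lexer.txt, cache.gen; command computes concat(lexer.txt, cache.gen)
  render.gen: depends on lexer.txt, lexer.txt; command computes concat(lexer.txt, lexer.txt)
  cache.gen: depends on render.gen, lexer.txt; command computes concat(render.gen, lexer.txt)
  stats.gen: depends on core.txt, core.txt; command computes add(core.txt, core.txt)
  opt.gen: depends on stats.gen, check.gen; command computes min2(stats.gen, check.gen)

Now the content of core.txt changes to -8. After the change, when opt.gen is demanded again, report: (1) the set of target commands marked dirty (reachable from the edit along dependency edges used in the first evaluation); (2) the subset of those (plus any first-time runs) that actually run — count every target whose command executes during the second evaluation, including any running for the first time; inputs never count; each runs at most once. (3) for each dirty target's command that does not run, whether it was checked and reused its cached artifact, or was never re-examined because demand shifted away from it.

Marked dirty: check.gen, opt.gen, stats.gen.
Target commands that run: check.gen, opt.gen, stats.gen — 3 in total.
Every dirty target's command ran.

First evaluation (everything demanded from the output):
  check.gen = add(4, 4) = 8
  stats.gen = add(4, 4) = 8
  opt.gen = min2(8, 8) = 8

Propagation after the edit:
  check.gen: runs — core.txt 4->-8; core.txt 4->-8; result -16.
  stats.gen: runs — core.txt 4->-8; core.txt 4->-8; result -16.
  opt.gen: runs — stats.gen 8->-16; check.gen 8->-16; result -16.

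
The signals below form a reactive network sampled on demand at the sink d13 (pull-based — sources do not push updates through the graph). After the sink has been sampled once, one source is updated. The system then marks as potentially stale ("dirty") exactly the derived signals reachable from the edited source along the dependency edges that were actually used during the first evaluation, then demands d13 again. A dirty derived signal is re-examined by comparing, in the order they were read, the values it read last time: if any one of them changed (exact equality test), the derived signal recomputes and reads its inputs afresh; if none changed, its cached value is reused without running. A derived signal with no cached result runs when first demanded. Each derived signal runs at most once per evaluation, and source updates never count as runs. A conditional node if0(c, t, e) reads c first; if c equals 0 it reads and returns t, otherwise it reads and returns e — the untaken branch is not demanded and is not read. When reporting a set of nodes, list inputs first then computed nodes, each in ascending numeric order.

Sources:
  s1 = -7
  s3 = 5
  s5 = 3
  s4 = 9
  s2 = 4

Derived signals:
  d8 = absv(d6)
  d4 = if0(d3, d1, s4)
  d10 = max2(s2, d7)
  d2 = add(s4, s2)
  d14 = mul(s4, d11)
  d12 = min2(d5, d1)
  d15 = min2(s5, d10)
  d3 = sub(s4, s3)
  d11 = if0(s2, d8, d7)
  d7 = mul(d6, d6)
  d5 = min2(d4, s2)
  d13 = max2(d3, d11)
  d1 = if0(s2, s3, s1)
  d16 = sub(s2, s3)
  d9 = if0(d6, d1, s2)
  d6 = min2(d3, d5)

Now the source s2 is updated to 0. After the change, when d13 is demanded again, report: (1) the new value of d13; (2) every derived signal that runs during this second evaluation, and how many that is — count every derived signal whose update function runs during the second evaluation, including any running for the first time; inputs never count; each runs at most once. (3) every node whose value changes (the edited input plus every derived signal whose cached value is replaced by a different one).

Initial pass — values computed on the first demand:
  d3 = sub(9, 5) = 4
  d4 = if0(d3=4 -> else branch s4) = 9
  d5 = min2(9, 4) = 4
  d6 = min2(4, 4) = 4
  d7 = mul(4, 4) = 16
  d11 = if0(s2=4 -> else branch d7) = 16
  d13 = max2(4, 16) = 16

Second demand — change propagation:
  d5: re-runs because s2 4->0; new result 0.
  d6: re-runs because d5 4->0; new result 0.
  d7: dirty yet unreached — the second evaluation never asks for it.
  d8: newly demanded (no cache) — executes and yields 0.
  d11: re-runs because s2 4->0; new result 0.
  d13: re-runs because d11 16->0; new result 4.

The important point: the flipped condition redirects demand; d7 is left stale, never re-checked.

d13 now evaluates to 4.
Run set: d5, d6, d8, d11, d13 (5 run).
Changed values: s2, d5, d6, d11, d13.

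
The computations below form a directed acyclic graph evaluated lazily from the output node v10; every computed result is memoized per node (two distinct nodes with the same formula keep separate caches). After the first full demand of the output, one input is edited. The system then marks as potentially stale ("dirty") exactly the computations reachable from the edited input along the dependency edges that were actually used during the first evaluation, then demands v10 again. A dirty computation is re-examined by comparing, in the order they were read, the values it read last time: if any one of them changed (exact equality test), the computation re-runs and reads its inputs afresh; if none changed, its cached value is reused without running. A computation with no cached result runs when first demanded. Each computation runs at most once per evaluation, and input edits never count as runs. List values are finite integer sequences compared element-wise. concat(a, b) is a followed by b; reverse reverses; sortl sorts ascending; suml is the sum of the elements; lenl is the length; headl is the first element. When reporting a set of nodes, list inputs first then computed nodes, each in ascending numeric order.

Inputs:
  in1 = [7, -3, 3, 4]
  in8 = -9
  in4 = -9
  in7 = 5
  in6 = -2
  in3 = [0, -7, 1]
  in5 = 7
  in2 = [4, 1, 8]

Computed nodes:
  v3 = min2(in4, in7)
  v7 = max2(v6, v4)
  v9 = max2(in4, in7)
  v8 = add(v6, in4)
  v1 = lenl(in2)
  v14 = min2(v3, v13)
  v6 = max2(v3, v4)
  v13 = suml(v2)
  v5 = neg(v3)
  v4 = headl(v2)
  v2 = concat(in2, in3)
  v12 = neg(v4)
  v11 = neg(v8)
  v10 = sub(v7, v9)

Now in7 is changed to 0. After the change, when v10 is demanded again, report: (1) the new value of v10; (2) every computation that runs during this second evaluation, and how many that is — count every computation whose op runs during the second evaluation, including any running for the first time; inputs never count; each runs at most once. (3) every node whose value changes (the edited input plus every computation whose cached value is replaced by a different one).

Demanding v10 again yields 4.
3 computations run: v3, v9, v10.
The nodes whose values change: in7, v9, v10.
Note where the cutoff bites: v6 is checked, finds nothing changed, and keeps its cache.

First demand of the output computes:
  v2 = concat([4, 1, 8], [0, -7, 1]) = [4, 1, 8, 0, -7, 1]
  v3 = min2(-9, 5) = -9
  v4 = headl([4, 1, 8, 0, -7, 1]) = 4
  v6 = max2(-9, 4) = 4
  v7 = max2(4, 4) = 4
  v9 = max2(-9, 5) = 5
  v10 = sub(4, 5) = -1

After the edit, cleaning proceeds:
  v3: a read changed (in7 5->0) — executes, giving -9 — identical to its old value.
  v6: dirty, but its reads are unchanged (v3 unchanged, v4 unchanged); cached 4 stands.
  v7: dirty, but its reads are unchanged (v6 unchanged, v4 unchanged); cached 4 stands.
  v9: a read changed (in7 5->0) — executes, giving 0.
  v10: a read changed (v9 5->0) — executes, giving 4.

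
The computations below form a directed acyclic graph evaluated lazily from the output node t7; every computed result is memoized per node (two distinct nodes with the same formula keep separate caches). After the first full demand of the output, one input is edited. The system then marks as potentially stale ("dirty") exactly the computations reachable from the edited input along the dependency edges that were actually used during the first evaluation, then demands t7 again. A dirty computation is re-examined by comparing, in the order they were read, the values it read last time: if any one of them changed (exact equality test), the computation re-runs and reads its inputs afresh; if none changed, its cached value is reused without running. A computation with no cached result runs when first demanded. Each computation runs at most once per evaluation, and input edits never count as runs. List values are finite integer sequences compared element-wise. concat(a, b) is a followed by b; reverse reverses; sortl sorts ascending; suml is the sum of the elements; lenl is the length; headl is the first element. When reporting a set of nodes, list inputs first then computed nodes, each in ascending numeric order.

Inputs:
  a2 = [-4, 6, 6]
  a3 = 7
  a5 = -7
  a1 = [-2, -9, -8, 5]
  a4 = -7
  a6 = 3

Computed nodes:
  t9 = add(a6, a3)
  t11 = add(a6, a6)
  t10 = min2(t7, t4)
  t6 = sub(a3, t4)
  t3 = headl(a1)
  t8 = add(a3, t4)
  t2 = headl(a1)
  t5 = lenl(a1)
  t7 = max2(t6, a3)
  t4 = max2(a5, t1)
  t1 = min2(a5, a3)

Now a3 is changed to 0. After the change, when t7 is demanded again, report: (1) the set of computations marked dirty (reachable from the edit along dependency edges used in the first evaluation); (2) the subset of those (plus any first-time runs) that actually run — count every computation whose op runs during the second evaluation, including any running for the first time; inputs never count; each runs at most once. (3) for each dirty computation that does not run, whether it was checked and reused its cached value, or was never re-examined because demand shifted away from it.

The edit dirties: t1, t4, t6, t7.
3 computations run: t1, t6, t7.
Cache hits after checking: t4.
Note where the cutoff bites: t4 is checked, finds nothing changed, and keeps its cache.

First demand of the output computes:
  t1 = min2(-7, 7) = -7
  t4 = max2(-7, -7) = -7
  t6 = sub(7, -7) = 14
  t7 = max2(14, 7) = 14

After the edit, cleaning proceeds:
  t1: a read changed (a3 7->0) — executes, giving -7 — identical to its old value.
  t4: dirty, but its reads are unchanged (a5 unchanged, t1 unchanged); cached -7 stands.
  t6: a read changed (a3 7->0) — executes, giving 7.
  t7: a read changed (t6 14->7; a3 7->0) — executes, giving 7.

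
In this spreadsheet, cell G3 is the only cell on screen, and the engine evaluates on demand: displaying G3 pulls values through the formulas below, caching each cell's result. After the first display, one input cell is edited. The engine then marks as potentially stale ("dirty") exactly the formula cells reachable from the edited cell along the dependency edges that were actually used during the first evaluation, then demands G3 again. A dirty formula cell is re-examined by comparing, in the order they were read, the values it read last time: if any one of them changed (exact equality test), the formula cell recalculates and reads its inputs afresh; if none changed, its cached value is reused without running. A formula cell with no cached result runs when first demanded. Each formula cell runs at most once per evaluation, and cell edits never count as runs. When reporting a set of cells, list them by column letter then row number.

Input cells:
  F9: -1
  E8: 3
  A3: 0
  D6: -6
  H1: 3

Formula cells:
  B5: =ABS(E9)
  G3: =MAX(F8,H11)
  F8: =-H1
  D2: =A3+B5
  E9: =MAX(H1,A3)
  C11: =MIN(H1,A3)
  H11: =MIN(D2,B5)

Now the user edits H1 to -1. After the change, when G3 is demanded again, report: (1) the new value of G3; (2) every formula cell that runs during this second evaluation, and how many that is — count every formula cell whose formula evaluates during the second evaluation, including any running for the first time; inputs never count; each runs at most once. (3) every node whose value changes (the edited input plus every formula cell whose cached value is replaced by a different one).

Initial pass — values computed on the first demand:
  E9 = MAX(3, 0) = 3
  B5 = ABS(3) = 3
  D2 = 0 + 3 = 3
  F8 = -(3) = -3
  H11 = MIN(3, 3) = 3
  G3 = MAX(-3, 3) = 3

Second demand — change propagation:
  E9: re-runs because H1 3->-1; new result 0.
  B5: re-runs because E9 3->0; new result 0.
  D2: re-runs because B5 3->0; new result 0.
  F8: re-runs because H1 3->-1; new result 1.
  H11: re-runs because D2 3->0; B5 3->0; new result 0.
  G3: re-runs because F8 -3->1; H11 3->0; new result 1.

G3 now evaluates to 1.
Run set: B5, D2, E9, F8, G3, H11 (6 run).
Changed values: B5, D2, E9, F8, G3, H1, H11.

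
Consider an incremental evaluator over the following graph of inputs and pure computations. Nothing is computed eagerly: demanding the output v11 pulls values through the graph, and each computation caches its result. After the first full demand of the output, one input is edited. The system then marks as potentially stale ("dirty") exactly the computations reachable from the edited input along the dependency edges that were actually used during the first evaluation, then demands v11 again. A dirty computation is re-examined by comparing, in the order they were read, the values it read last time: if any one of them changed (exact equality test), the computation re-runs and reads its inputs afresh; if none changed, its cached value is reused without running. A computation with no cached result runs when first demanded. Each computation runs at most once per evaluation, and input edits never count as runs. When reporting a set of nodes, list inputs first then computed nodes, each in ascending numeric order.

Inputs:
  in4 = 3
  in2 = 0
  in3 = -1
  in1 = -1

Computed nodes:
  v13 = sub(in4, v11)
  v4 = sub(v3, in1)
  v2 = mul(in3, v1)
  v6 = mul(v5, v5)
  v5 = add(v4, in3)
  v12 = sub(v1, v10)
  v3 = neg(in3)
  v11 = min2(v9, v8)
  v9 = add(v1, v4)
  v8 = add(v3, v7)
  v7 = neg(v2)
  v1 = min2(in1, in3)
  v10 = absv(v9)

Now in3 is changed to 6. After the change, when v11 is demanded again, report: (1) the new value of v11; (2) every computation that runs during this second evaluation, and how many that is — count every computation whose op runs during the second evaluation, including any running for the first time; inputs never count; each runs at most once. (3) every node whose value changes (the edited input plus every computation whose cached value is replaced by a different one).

Initial pass — values computed on the first demand:
  v1 = min2(-1, -1) = -1
  v2 = mul(-1, -1) = 1
  v3 = neg(-1) = 1
  v4 = sub(1, -1) = 2
  v7 = neg(1) = -1
  v8 = add(1, -1) = 0
  v9 = add(-1, 2) = 1
  v11 = min2(1, 0) = 0

Second demand — change propagation:
  v1: re-runs because in3 -1->6; new result -1 (unchanged).
  v2: re-runs because in3 -1->6; new result -6.
  v3: re-runs because in3 -1->6; new result -6.
  v4: re-runs because v3 1->-6; new result -5.
  v7: re-runs because v2 1->-6; new result 6.
  v8: re-runs because v3 1->-6; v7 -1->6; new result 0 (unchanged).
  v9: re-runs because v4 2->-5; new result -6.
  v11: re-runs because v9 1->-6; new result -6.

v11 now evaluates to -6.
Run set: v1, v2, v3, v4, v7, v8, v9, v11 (8 run).
Changed values: in3, v2, v3, v4, v7, v9, v11.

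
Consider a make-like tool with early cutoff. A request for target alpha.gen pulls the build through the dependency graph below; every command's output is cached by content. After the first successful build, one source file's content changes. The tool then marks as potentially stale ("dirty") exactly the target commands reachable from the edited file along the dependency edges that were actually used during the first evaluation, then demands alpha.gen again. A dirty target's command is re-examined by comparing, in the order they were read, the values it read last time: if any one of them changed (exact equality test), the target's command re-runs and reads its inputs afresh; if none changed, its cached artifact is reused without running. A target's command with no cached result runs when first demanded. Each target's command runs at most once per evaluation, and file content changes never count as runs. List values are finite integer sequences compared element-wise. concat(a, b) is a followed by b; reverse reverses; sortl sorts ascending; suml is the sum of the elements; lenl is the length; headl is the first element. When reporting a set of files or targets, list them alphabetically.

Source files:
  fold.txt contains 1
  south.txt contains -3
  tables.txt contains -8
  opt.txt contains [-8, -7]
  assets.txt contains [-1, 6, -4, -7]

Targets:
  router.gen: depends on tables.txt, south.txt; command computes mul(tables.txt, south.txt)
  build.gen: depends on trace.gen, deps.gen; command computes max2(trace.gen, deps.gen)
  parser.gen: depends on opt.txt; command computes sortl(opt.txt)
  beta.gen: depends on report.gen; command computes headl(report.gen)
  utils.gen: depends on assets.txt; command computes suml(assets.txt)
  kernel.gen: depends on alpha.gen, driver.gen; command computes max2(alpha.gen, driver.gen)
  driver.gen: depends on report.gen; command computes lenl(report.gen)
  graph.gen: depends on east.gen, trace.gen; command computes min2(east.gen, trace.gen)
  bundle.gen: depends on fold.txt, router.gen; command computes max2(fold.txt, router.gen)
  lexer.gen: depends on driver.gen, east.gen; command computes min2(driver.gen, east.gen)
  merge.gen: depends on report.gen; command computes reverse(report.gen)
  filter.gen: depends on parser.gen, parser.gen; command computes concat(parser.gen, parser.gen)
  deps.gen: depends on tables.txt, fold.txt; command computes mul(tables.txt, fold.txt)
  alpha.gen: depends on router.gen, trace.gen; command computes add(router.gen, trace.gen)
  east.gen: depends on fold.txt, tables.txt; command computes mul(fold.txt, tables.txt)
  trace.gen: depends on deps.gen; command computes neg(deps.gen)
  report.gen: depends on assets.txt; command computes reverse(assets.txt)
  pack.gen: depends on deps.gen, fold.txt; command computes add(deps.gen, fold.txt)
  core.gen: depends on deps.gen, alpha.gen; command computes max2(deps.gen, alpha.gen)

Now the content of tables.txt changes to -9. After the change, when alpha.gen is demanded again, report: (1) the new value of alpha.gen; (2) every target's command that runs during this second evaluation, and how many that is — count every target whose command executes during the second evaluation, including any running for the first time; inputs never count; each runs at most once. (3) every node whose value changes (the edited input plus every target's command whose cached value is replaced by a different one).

Demanding alpha.gen again yields 36.
4 target commands run: alpha.gen, deps.gen, router.gen, trace.gen.
The nodes whose values change: alpha.gen, deps.gen, router.gen, tables.txt, trace.gen.

First demand of the output computes:
  deps.gen = mul(-8, 1) = -8
  router.gen = mul(-8, -3) = 24
  trace.gen = neg(-8) = 8
  alpha.gen = add(24, 8) = 32

After the edit, cleaning proceeds:
  deps.gen: a read changed (tables.txt -8->-9) — executes, giving -9.
  router.gen: a read changed (tables.txt -8->-9) — executes, giving 27.
  trace.gen: a read changed (deps.gen -8->-9) — executes, giving 9.
  alpha.gen: a read changed (router.gen 24->27; trace.gen 8->9) — executes, giving 36.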